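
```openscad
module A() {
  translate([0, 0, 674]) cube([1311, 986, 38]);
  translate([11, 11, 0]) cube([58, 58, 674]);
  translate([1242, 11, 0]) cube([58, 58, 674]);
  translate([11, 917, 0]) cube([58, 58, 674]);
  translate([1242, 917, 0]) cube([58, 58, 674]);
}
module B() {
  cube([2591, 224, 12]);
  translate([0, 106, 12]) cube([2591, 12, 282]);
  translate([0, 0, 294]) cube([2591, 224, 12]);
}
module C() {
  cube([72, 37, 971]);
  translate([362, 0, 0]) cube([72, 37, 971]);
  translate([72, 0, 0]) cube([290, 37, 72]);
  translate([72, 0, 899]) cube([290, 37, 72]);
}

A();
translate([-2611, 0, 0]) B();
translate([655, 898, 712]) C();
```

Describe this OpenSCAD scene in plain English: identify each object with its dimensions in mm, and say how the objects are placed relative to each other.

A is a rectangular dining table. The top is 1311×986×38 mm with its upper surface at z = 712 mm. It stands on four 58×58 mm square legs, each inset 11 mm from the nearest pair of top edges, running from the floor to the underside of the top.

B is an I-beam lying along x, 2591 mm long. Overall section height 306 mm. Two flanges 224 mm wide (y) and 12 mm thick, one on the floor and one at the top; a web 12 mm thick runs between them, centred on the flange width.

C is a rectangular picture frame lying in the x–z plane (depth along y). The opening is 290 mm wide (x) by 827 mm tall (z), surrounded by a border 72 mm wide on all four sides. The frame is 37 mm deep and is made of two full-height vertical stiles with two horizontal rails fitted between them.

The I-beam is on the floor beside the table on its −x side. The picture frame is on top of the table.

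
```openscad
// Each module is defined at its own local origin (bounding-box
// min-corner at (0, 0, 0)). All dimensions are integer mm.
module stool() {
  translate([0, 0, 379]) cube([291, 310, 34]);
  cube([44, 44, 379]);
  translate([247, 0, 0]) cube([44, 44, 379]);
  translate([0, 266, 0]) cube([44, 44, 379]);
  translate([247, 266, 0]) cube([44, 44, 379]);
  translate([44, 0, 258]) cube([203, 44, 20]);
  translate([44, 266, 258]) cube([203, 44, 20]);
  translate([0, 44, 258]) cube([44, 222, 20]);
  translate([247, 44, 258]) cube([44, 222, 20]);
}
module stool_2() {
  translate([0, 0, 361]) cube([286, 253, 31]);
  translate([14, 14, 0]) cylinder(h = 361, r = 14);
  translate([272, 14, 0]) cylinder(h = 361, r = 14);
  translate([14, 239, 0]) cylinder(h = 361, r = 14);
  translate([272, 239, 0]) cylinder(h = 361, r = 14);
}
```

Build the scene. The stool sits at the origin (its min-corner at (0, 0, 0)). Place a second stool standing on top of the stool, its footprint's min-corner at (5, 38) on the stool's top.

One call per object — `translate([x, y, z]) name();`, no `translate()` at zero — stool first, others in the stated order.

stool();
translate([5, 38, 413]) stool_2();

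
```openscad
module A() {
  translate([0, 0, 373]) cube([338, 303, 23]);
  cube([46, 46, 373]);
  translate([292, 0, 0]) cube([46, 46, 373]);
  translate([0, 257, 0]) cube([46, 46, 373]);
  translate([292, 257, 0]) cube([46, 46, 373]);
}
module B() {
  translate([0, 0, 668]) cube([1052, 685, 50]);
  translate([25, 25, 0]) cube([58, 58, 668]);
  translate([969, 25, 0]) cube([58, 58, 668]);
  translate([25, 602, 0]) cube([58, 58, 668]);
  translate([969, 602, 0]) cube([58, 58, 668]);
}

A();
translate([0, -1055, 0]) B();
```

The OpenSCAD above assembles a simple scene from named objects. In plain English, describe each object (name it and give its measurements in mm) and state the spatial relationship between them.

A is a four-legged stool. The seat is 338×303 mm, 23 mm thick, top at z = 396 mm. It stands on four square legs, each 46×46 mm in cross-section, from z = 0 to the seat underside, each flush with a corner of the seat.

B is a rectangular dining table. The top is 1052×685×50 mm with its upper surface at z = 718 mm. It stands on four 58×58 mm square legs, each inset 25 mm from the nearest pair of top edges, running from the floor to the underside of the top.

The table is on the floor beside the stool on its −y side.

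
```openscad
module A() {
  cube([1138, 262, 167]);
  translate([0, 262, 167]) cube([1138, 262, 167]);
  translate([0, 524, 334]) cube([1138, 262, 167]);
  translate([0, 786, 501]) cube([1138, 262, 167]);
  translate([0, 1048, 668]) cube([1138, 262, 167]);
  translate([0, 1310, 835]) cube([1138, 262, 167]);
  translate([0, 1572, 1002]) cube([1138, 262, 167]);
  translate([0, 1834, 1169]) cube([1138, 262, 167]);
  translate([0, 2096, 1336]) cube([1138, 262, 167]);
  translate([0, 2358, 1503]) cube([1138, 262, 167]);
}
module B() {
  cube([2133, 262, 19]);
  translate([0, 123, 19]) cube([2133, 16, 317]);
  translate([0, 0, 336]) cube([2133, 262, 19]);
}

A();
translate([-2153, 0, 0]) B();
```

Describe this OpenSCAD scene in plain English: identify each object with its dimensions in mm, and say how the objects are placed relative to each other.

A is a run of 10 identical solid stair steps. Each tread is 1138×262 mm and each step block is 167 mm high. Step 1 rests on the floor; step k is offset from step 1 by (k−1)×262 mm in y and (k−1)×167 mm in z.

B is an I-beam lying along x, 2133 mm long. Overall section height 355 mm. Two flanges 262 mm wide (y) and 19 mm thick, one on the floor and one at the top; a web 16 mm thick runs between them, centred on the flange width.

The I-beam is on the floor beside the staircase on its −x side.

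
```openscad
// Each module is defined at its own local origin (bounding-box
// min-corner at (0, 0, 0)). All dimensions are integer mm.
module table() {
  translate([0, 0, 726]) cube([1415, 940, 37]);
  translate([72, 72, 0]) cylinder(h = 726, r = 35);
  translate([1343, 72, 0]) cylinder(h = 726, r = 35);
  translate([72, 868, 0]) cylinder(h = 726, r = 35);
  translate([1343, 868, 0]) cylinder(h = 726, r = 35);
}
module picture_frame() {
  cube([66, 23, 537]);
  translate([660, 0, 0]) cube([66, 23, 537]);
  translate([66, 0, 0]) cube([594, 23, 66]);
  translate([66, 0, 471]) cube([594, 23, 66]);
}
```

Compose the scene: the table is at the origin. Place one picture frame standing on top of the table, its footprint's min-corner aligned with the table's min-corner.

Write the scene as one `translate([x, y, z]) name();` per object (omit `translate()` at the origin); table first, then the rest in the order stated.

table();
translate([0, 0, 763]) picture_frame();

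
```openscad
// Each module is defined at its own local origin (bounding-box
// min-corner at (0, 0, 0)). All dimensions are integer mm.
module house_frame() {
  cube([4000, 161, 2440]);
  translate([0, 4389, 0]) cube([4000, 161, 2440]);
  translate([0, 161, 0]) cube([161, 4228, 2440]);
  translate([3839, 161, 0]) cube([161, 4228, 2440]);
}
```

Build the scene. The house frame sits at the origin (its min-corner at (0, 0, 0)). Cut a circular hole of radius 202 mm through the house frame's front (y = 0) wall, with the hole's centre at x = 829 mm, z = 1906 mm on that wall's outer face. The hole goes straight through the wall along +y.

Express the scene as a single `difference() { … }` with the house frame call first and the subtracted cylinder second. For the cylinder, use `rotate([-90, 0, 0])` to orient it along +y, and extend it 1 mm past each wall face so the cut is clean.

difference() {
  house_frame();
  translate([829, -1, 1906]) rotate([-90, 0, 0]) cylinder(h = 163, r = 202);
}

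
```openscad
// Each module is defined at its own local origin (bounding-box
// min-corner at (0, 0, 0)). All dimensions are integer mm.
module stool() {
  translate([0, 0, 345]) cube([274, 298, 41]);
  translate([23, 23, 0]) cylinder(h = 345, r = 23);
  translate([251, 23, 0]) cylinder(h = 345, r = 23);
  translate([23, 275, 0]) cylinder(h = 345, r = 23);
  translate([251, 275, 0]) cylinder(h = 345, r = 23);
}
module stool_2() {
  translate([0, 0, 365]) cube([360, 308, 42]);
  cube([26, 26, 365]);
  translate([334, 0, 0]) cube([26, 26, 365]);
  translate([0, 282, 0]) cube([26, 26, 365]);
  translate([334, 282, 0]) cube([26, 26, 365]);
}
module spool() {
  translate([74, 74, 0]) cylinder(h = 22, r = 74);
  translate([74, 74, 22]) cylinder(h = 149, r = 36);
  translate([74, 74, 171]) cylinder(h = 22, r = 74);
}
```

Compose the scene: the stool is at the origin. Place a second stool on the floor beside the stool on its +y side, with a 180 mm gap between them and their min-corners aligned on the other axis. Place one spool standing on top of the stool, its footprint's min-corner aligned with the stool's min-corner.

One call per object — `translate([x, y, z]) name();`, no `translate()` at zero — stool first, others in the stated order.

stool();
translate([0, 478, 0]) stool_2();
translate([0, 0, 386]) spool();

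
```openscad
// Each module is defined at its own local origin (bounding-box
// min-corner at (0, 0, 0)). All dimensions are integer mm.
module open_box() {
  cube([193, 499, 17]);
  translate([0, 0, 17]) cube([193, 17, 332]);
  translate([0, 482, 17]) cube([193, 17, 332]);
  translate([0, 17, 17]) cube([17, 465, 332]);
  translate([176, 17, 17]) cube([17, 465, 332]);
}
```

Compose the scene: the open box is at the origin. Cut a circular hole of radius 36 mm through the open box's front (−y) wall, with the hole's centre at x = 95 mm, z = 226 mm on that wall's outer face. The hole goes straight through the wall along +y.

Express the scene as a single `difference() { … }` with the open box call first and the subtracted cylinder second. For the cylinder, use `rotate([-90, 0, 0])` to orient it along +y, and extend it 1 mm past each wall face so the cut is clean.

difference() {
  open_box();
  translate([95, -1, 226]) rotate([-90, 0, 0]) cylinder(h = 19, r = 36);
}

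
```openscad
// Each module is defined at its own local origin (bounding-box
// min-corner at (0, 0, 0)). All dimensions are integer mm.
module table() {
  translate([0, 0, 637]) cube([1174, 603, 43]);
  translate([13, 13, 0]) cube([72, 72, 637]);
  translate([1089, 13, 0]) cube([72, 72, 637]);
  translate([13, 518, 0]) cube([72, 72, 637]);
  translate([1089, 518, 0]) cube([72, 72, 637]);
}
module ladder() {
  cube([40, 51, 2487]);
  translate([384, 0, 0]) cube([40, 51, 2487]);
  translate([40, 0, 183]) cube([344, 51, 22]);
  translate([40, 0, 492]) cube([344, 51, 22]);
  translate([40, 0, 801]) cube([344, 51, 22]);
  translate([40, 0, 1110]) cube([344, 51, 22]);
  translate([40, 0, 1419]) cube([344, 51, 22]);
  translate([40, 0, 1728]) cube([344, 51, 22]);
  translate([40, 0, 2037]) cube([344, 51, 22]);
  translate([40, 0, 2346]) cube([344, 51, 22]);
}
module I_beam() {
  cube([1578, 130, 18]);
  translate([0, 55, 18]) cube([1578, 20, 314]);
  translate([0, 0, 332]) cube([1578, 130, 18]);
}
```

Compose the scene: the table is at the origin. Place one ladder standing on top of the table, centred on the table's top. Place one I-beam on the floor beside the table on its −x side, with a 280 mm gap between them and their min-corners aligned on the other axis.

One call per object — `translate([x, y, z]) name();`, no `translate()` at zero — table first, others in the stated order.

table();
translate([375, 276, 680]) ladder();
translate([-1858, 0, 0]) I_beam();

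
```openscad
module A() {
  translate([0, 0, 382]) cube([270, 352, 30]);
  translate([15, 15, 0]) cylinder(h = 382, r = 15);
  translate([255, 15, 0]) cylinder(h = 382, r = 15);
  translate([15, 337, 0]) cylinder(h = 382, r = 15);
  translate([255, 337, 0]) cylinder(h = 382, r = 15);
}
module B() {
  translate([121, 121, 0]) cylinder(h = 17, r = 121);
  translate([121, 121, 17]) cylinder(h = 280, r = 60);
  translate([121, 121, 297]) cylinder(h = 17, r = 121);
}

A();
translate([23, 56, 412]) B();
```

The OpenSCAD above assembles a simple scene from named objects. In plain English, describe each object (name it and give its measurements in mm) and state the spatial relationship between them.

A is a four-legged stool. The seat is 270×352 mm, 30 mm thick, top at z = 412 mm. It stands on four round legs, each 30 mm in diameter, from z = 0 to the seat underside, each leg's axis is inset half a diameter from the nearest pair of seat edges (so the leg's bounding box is flush with the corner).

B is a spool: two coaxial disc flanges of radius 121 mm and thickness 17 mm, joined by a core cylinder of radius 60 mm and height 280 mm. The lower flange rests on z = 0 and the three cylinders share a vertical axis.

The spool is on top of the stool.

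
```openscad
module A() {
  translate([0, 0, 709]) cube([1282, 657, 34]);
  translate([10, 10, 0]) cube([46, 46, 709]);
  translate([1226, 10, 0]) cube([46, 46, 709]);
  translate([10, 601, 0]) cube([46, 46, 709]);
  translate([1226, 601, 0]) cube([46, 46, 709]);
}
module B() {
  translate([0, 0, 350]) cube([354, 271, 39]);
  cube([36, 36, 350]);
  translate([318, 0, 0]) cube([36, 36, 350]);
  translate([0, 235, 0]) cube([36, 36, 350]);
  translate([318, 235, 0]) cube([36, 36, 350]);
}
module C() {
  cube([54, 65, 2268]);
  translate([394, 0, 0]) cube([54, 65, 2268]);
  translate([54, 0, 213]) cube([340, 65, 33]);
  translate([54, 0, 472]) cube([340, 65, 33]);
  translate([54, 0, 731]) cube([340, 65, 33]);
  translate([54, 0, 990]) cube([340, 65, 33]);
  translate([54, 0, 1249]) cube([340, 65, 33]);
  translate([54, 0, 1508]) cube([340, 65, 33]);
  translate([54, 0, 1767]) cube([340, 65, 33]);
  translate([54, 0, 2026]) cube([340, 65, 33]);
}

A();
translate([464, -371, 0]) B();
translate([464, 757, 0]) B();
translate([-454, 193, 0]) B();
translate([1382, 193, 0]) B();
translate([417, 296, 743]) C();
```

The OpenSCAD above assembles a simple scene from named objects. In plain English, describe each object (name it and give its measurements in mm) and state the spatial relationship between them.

A is a rectangular dining table. The top is 1282×657×34 mm with its upper surface at z = 743 mm. It stands on four 46×46 mm square legs, each inset 10 mm from the nearest pair of top edges, running from the floor to the underside of the top.

B is a four-legged stool. The seat is a 354×271×39 mm slab whose top surface is at z = 389 mm; four square legs, each 36×36 mm in cross-section, run from the floor (z = 0) to the underside of the seat, each flush with a corner of the seat.

C is a wooden ladder with two side rails of 54×65 mm section and 2268 mm height, set 448 mm apart overall. Between them run 8 rectangular rungs (65 mm deep, 33 mm thick), front faces flush with the rails' −y face. The bottom of the first rung is 213 mm above the floor and each subsequent rung is 259 mm higher than the one below.

Four stools sit around the table at the −y, +y, −x, +x sides. The ladder is on top of the table, centred.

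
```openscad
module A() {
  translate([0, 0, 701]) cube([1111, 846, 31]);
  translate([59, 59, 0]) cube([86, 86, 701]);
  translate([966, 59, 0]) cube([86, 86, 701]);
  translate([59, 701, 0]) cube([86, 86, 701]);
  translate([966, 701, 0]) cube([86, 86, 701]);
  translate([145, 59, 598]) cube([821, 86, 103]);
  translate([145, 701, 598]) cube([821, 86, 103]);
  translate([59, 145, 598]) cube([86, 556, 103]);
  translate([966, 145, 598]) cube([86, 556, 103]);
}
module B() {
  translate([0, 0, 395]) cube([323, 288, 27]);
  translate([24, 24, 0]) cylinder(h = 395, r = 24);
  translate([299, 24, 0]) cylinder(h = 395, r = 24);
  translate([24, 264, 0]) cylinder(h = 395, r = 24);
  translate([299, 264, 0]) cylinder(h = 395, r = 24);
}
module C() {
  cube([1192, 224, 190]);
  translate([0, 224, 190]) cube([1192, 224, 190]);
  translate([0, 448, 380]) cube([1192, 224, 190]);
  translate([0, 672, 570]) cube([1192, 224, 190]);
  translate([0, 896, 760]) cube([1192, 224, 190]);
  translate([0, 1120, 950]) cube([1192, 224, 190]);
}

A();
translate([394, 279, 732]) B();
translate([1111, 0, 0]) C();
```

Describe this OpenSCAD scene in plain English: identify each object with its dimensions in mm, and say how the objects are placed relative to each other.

A is a table with a 1111×846 mm rectangular top, 31 mm thick, top surface at z = 732 mm, supported by four 86×86 mm square legs, each inset 59 mm from the nearest pair of top edges, running from the floor. Four apron rails, 86 mm thick and 103 mm tall, run between adjacent legs with their top edges flush with the underside of the top and their outer faces flush with the legs' outer faces.

B is a simple wooden stool: a rectangular seat 323 mm (x) by 288 mm (y), 27 mm thick, top face at z = 422 mm, on four round legs, each 48 mm in diameter. The legs rest on z = 0, each leg's axis is inset half a diameter from the nearest pair of seat edges (so the leg's bounding box is flush with the corner).

C is a run of 6 identical solid stair steps. Each tread is 1192×224 mm and each step block is 190 mm high. Step 1 rests on the floor; step k is offset from step 1 by (k−1)×224 mm in y and (k−1)×190 mm in z.

The stool is on top of the table, centred. The staircase is against the table's +x side, with their −y faces flush.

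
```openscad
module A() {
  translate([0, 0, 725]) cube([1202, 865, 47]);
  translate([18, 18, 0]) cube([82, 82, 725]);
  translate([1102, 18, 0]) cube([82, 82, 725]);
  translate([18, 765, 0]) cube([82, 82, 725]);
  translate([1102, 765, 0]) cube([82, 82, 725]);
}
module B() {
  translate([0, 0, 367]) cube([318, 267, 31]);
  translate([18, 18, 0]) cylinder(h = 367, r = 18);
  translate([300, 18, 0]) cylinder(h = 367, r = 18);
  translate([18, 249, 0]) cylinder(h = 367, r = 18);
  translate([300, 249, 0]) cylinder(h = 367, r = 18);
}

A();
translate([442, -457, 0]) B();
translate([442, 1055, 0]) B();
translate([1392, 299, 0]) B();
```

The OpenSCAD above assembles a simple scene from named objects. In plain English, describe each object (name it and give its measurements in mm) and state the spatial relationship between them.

A is a rectangular dining table. The top is 1202×865×47 mm with its upper surface at z = 772 mm. It stands on four 82×82 mm square legs, each inset 18 mm from the nearest pair of top edges, running from the floor to the underside of the top.

B is a four-legged stool. The seat is a 318×267×31 mm slab whose top surface is at z = 398 mm; four round legs, each 36 mm in diameter, run from the floor (z = 0) to the underside of the seat, each leg's axis is inset half a diameter from the nearest pair of seat edges (so the leg's bounding box is flush with the corner).

Three stools sit around the table at the −y, +y, +x sides.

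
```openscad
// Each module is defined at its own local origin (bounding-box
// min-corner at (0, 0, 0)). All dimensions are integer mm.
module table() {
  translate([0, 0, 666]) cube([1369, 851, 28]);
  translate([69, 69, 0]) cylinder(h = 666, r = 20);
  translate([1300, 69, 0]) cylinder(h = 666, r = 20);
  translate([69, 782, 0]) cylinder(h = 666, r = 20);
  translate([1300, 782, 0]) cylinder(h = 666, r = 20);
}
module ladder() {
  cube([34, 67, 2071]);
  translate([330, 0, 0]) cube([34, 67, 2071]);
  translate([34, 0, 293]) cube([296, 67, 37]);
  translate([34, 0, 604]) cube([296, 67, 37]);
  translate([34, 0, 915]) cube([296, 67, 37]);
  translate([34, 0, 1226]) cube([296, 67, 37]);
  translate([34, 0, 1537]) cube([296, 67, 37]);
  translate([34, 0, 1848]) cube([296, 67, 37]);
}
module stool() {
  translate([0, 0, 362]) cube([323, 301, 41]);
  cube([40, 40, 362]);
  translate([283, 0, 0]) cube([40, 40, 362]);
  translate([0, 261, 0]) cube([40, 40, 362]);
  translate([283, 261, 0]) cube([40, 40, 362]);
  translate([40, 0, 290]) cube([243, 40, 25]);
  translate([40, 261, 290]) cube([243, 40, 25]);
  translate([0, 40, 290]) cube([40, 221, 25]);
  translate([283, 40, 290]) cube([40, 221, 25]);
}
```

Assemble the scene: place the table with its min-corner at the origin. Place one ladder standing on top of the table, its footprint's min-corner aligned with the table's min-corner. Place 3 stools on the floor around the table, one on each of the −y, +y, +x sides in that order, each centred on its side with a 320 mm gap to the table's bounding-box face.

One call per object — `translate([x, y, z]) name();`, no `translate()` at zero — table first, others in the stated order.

table();
translate([0, 0, 694]) ladder();
translate([523, -621, 0]) stool();
translate([523, 1171, 0]) stool();
translate([1689, 275, 0]) stool();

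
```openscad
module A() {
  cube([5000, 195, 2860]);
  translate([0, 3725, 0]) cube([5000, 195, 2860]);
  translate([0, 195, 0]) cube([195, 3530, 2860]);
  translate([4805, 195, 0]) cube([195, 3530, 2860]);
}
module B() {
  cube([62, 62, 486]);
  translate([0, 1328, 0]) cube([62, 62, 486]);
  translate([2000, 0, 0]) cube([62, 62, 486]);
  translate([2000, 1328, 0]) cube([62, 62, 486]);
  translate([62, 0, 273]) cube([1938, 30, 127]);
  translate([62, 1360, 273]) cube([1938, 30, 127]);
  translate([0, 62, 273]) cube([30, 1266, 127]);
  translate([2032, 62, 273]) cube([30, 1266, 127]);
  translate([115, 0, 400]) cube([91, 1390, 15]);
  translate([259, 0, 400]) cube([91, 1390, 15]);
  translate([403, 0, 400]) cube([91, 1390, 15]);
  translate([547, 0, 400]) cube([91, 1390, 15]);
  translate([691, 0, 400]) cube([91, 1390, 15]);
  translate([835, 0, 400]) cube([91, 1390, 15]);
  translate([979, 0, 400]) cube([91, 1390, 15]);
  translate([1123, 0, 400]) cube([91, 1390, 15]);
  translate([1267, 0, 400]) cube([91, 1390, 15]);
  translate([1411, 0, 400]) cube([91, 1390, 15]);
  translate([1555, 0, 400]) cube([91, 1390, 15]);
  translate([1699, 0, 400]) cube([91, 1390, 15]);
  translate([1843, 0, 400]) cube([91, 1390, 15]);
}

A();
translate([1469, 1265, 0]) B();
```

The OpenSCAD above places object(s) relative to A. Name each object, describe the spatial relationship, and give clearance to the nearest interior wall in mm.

A is a house frame. B is a bed frame. The bed frame sits inside the house frame, centred. The clearance to the nearest interior wall is 1070 mm.

Clearances: x = 1274, y = 1070; minimum 1070 mm.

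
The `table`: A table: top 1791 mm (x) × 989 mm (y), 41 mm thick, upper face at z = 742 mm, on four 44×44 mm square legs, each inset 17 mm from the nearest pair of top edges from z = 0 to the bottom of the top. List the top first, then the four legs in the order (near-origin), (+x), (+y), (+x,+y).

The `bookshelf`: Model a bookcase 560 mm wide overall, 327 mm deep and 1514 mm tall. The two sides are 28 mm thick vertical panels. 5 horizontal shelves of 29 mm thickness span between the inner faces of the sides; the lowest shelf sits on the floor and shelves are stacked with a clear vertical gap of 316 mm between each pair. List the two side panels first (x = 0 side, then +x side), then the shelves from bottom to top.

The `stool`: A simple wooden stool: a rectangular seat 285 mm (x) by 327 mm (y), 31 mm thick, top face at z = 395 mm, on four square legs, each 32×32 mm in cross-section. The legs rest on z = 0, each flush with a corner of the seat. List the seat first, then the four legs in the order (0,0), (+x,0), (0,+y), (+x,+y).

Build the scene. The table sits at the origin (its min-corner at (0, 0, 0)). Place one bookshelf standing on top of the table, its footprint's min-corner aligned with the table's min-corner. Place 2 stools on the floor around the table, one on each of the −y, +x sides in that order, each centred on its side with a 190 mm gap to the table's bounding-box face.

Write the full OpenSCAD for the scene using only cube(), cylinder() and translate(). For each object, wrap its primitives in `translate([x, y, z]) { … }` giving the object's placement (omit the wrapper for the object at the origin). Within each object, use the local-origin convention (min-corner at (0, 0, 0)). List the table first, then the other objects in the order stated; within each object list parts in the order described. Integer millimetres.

translate([0, 0, 701]) cube([1791, 989, 41]);
translate([17, 17, 0]) cube([44, 44, 701]);
translate([1730, 17, 0]) cube([44, 44, 701]);
translate([17, 928, 0]) cube([44, 44, 701]);
translate([1730, 928, 0]) cube([44, 44, 701]);
translate([0, 0, 742]) {
  cube([28, 327, 1514]);
  translate([532, 0, 0]) cube([28, 327, 1514]);
  translate([28, 0, 0]) cube([504, 327, 29]);
  translate([28, 0, 345]) cube([504, 327, 29]);
  translate([28, 0, 690]) cube([504, 327, 29]);
  translate([28, 0, 1035]) cube([504, 327, 29]);
  translate([28, 0, 1380]) cube([504, 327, 29]);
}
translate([753, -517, 0]) {
  translate([0, 0, 364]) cube([285, 327, 31]);
  cube([32, 32, 364]);
  translate([253, 0, 0]) cube([32, 32, 364]);
  translate([0, 295, 0]) cube([32, 32, 364]);
  translate([253, 295, 0]) cube([32, 32, 364]);
}
translate([1981, 331, 0]) {
  translate([0, 0, 364]) cube([285, 327, 31]);
  cube([32, 32, 364]);
  translate([253, 0, 0]) cube([32, 32, 364]);
  translate([0, 295, 0]) cube([32, 32, 364]);
  translate([253, 295, 0]) cube([32, 32, 364]);
}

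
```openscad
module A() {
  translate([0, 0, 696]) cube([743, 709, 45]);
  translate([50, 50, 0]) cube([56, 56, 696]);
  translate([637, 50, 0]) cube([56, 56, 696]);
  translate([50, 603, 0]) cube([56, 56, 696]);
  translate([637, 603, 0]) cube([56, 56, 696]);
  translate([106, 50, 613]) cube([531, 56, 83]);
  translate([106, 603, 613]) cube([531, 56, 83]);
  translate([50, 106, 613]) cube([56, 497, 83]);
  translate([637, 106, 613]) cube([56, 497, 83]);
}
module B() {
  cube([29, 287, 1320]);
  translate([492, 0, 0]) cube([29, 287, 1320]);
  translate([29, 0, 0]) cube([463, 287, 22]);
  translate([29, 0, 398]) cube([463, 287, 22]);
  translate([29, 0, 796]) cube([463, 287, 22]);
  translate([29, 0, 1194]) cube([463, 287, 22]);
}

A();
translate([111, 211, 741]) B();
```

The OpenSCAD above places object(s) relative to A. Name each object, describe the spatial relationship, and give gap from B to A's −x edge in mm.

A is a table. B is a bookshelf. The bookshelf is on top of the table, centred. The gap from the bookshelf to the table's −x edge is 111 mm.

The bookshelf's min-x is at 111; the table's min-x is 0; gap = 111 mm.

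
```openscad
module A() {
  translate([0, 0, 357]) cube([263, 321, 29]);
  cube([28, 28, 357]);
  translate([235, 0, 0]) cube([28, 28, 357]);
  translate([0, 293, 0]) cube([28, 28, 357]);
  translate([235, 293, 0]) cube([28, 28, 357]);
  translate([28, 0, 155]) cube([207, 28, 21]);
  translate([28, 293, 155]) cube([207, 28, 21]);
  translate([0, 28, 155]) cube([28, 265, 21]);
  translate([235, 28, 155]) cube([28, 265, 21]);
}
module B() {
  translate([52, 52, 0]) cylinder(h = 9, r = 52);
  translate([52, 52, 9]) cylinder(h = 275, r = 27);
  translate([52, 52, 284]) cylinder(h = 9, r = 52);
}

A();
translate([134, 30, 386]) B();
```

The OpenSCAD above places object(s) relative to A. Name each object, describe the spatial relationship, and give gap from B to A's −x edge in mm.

The spool's min-x is at 134; the stool's min-x is 0; gap = 134 mm.

A is a stool. B is a spool. The spool is on top of the stool. The gap from the spool to the stool's −x edge is 134 mm.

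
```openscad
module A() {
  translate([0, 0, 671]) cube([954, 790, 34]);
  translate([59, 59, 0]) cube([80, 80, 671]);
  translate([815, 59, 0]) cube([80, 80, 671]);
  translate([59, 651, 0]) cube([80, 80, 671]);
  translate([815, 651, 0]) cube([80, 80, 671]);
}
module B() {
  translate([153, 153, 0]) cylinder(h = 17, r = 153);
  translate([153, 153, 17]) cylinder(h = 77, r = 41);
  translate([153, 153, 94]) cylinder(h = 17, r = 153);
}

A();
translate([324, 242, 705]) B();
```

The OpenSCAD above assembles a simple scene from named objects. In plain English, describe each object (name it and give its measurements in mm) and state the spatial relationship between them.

A is a table: top 954 mm (x) × 790 mm (y), 34 mm thick, upper face at z = 705 mm, on four 80×80 mm square legs, each inset 59 mm from the nearest pair of top edges, running from z = 0 to the bottom of the top.

B is a spool: two coaxial disc flanges of radius 153 mm and thickness 17 mm, joined by a core cylinder of radius 41 mm and height 77 mm. The lower flange rests on z = 0 and the three cylinders share a vertical axis.

The spool is on top of the table, centred.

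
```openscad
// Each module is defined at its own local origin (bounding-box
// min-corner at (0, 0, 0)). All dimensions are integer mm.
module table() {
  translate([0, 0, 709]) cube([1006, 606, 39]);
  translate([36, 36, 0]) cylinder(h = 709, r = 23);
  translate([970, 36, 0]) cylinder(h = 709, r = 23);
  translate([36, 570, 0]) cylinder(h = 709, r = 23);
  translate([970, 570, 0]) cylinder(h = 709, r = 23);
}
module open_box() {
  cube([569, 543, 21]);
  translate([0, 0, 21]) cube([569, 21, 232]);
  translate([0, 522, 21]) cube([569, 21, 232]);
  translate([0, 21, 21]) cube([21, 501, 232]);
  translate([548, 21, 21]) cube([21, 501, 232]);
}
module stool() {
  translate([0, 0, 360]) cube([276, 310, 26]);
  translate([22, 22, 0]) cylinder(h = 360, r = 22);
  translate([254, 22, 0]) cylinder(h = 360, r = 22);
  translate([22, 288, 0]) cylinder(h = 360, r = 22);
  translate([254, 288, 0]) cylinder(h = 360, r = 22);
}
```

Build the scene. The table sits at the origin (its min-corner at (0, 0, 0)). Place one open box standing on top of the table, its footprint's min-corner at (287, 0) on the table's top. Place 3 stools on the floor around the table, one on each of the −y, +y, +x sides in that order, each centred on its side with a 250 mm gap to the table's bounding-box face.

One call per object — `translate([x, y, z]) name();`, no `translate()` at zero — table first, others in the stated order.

table();
translate([287, 0, 748]) open_box();
translate([365, -560, 0]) stool();
translate([365, 856, 0]) stool();
translate([1256, 148, 0]) stool();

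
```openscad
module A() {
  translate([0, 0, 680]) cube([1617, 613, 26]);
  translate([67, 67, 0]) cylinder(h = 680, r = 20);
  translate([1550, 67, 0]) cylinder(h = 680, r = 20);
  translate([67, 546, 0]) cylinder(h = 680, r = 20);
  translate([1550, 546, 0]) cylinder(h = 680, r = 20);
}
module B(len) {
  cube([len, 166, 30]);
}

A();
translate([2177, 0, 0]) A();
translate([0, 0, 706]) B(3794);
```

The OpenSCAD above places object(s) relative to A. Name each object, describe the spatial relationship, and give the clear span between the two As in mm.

A is a table. B is a beam. A beam spans the tops of two tables. The clear span between the two tables is 560 mm.

Second table starts at x = 2177; first ends at x = 1617; clear span = 2177 − 1617 = 560 mm.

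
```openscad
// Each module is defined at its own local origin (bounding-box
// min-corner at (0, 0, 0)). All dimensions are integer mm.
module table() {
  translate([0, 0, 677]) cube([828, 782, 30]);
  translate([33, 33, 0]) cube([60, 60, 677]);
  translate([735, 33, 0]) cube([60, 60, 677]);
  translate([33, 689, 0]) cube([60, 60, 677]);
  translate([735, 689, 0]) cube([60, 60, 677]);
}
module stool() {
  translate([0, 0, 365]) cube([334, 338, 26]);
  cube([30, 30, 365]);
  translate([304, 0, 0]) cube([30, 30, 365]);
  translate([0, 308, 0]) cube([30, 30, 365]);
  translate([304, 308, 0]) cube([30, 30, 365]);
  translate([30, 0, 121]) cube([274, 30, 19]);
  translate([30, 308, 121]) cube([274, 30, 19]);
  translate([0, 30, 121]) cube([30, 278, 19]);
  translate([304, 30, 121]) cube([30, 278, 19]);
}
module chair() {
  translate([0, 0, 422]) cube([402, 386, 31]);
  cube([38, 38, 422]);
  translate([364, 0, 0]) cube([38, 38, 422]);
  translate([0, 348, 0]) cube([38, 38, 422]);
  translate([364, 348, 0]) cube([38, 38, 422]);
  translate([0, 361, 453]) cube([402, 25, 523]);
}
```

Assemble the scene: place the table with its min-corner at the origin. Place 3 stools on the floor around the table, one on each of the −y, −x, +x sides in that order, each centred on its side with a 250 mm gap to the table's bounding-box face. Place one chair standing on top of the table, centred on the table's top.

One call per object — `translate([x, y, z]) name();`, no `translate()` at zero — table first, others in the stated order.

table();
translate([247, -588, 0]) stool();
translate([-584, 222, 0]) stool();
translate([1078, 222, 0]) stool();
translate([213, 198, 707]) chair();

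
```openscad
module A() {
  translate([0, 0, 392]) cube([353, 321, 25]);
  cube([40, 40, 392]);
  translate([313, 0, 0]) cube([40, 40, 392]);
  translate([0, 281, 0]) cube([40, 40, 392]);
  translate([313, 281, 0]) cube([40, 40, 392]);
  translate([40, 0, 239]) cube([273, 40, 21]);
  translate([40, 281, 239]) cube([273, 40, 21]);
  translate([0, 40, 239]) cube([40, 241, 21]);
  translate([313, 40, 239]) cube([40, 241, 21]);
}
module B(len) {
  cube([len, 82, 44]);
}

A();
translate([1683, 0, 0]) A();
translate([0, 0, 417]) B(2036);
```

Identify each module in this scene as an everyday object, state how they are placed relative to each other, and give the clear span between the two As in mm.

Second stool starts at x = 1683; first ends at x = 353; clear span = 1683 − 353 = 1330 mm.

A is a stool. B is a beam. A beam spans the tops of two stools. The clear span between the two stools is 1330 mm.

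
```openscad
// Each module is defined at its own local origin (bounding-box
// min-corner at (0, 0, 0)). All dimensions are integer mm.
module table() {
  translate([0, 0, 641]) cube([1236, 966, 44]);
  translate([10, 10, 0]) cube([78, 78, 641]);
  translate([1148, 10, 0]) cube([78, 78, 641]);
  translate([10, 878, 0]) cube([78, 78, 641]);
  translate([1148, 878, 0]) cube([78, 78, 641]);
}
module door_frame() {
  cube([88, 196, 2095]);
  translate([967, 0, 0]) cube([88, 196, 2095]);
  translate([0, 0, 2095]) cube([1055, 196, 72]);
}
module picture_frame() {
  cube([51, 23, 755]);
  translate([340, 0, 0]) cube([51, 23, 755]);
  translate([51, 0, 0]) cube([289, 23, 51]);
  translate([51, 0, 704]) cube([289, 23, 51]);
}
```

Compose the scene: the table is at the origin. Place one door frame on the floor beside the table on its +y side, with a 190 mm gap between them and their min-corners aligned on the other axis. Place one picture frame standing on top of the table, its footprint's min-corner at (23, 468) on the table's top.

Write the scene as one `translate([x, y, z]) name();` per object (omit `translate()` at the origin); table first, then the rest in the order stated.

table();
translate([0, 1156, 0]) door_frame();
translate([23, 468, 685]) picture_frame();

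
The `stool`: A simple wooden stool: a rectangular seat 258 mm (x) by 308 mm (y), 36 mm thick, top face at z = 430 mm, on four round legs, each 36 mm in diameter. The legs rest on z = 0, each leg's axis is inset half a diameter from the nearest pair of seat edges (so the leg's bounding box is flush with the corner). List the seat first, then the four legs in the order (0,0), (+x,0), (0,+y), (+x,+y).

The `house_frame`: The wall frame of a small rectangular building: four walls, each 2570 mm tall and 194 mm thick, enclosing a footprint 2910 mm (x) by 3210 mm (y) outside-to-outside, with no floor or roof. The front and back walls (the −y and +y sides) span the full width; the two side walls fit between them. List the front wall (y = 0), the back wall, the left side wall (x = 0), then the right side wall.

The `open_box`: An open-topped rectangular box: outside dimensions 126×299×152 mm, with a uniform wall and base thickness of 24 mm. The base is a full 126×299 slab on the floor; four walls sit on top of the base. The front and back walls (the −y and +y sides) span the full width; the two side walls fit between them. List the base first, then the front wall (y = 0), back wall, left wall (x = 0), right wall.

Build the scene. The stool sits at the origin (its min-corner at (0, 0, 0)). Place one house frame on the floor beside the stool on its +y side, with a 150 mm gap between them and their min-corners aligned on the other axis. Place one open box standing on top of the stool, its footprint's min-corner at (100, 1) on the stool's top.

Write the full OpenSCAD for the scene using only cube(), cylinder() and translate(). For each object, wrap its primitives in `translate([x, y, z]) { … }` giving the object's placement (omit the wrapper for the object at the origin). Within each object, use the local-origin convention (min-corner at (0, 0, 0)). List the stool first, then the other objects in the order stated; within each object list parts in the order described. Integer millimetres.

translate([0, 0, 394]) cube([258, 308, 36]);
translate([18, 18, 0]) cylinder(h = 394, r = 18);
translate([240, 18, 0]) cylinder(h = 394, r = 18);
translate([18, 290, 0]) cylinder(h = 394, r = 18);
translate([240, 290, 0]) cylinder(h = 394, r = 18);
translate([0, 458, 0]) {
  cube([2910, 194, 2570]);
  translate([0, 3016, 0]) cube([2910, 194, 2570]);
  translate([0, 194, 0]) cube([194, 2822, 2570]);
  translate([2716, 194, 0]) cube([194, 2822, 2570]);
}
translate([100, 1, 430]) {
  cube([126, 299, 24]);
  translate([0, 0, 24]) cube([126, 24, 128]);
  translate([0, 275, 24]) cube([126, 24, 128]);
  translate([0, 24, 24]) cube([24, 251, 128]);
  translate([102, 24, 24]) cube([24, 251, 128]);
}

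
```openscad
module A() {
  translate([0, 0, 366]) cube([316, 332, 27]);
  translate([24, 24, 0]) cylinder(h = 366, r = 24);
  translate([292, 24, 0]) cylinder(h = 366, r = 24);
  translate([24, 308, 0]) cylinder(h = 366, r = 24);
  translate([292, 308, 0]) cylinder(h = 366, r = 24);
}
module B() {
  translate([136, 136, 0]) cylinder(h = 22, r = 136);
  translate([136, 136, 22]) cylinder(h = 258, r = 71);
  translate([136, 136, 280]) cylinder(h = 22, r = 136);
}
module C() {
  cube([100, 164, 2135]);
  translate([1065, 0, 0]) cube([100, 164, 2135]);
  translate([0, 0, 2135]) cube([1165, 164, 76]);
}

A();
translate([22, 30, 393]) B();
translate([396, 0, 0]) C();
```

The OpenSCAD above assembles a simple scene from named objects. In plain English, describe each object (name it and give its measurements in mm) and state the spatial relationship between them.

A is a simple wooden stool: a rectangular seat 316 mm (x) by 332 mm (y), 27 mm thick, top face at z = 393 mm, on four round legs, each 48 mm in diameter. The legs rest on z = 0, each leg's axis is inset half a diameter from the nearest pair of seat edges (so the leg's bounding box is flush with the corner).

B is a spool: two coaxial disc flanges of radius 136 mm and thickness 22 mm, joined by a core cylinder of radius 71 mm and height 258 mm. The lower flange rests on z = 0 and the three cylinders share a vertical axis.

C is a door frame. The clear opening is 965 mm wide and 2135 mm high. Two 100 mm wide jambs, 164 mm deep, stand either side of the opening from the floor to the top of the opening. A 76 mm thick head sits across the top of both jambs, spanning the full outside width of the frame.

The spool is on top of the stool, centred. The door frame is on the floor beside the stool on its +x side.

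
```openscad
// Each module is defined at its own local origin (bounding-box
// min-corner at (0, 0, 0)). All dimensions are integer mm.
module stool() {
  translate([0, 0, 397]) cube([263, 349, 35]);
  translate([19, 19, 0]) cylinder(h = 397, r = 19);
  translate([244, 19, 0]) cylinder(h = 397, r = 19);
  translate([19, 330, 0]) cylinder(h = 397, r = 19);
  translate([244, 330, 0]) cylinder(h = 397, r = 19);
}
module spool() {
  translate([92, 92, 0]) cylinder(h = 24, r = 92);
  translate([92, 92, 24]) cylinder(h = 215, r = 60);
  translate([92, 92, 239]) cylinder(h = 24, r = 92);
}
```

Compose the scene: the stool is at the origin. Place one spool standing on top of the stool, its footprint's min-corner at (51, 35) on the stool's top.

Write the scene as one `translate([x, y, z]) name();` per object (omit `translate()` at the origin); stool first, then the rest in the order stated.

stool();
translate([51, 35, 432]) spool();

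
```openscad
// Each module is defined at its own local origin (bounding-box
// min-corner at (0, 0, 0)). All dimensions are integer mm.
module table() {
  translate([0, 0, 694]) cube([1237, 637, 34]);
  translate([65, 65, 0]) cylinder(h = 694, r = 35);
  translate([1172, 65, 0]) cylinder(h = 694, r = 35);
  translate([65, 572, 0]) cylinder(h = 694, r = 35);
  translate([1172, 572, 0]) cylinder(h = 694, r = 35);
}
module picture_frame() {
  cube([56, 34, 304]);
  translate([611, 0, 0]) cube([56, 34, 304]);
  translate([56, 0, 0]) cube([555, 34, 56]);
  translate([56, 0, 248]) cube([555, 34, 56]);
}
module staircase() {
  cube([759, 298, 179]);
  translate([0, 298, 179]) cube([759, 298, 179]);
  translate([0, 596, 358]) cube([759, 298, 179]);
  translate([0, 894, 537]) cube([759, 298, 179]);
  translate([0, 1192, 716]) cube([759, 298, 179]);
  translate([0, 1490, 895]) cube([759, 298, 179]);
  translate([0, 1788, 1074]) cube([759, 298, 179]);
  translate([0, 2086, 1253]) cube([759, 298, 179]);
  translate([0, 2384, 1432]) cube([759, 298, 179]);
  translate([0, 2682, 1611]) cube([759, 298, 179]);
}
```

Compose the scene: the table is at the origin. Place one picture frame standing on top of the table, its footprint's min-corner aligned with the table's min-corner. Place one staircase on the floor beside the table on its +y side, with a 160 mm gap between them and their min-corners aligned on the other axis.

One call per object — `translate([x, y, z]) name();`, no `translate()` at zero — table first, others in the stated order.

table();
translate([0, 0, 728]) picture_frame();
translate([0, 797, 0]) staircase();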